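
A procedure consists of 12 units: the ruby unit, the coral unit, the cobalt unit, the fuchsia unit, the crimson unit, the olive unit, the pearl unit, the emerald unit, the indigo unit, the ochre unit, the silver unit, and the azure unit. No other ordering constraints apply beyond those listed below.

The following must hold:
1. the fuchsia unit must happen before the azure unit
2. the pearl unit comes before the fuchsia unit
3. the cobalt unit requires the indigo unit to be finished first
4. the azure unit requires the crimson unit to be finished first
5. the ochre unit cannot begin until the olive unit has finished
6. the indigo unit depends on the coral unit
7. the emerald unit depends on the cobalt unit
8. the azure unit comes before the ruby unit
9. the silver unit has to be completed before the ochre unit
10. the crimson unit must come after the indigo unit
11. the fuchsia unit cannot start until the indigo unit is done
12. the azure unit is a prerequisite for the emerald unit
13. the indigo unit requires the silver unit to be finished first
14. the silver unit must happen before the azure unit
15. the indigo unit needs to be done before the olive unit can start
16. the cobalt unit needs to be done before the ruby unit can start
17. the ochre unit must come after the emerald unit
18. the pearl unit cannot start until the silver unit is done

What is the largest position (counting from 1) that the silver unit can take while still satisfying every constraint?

Following every chain forward from the silver unit, the units that must come later are the ruby unit, the cobalt unit, the fuchsia unit, the crimson unit, the olive unit, the pearl unit, the emerald unit, the indigo unit, the ochre unit, the azure unit — 10 of them.
So at least 10 units follow the silver unit, putting the silver unit no later than position 2. That position is achievable by scheduling everything else first.

2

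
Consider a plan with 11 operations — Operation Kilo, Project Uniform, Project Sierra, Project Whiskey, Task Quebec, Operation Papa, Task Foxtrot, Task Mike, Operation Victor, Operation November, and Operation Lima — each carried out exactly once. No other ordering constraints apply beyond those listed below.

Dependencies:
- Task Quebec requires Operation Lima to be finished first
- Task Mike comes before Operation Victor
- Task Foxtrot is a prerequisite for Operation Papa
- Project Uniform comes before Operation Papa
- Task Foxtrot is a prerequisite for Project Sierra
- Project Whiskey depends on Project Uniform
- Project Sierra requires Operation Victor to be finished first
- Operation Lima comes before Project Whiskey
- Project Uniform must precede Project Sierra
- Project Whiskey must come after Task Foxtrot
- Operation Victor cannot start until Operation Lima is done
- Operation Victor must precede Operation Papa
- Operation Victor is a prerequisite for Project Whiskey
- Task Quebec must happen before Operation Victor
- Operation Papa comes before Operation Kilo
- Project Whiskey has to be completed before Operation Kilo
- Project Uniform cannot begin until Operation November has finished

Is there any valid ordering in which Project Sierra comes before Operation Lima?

No

Following Operation Lima → Operation Victor → Project Sierra, Operation Lima must precede Project Sierra in every valid ordering.
So no valid ordering can have Project Sierra before Operation Lima.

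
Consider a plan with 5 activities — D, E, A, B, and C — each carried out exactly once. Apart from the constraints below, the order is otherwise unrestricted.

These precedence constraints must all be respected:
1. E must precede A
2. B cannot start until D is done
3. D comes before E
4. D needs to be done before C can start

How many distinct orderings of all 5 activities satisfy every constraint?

D is the only activity with nothing required before it, so every ordering starts there.
Enumerating by repeatedly choosing an available activity (one whose prerequisites are all placed) gives 12 distinct complete orderings.

12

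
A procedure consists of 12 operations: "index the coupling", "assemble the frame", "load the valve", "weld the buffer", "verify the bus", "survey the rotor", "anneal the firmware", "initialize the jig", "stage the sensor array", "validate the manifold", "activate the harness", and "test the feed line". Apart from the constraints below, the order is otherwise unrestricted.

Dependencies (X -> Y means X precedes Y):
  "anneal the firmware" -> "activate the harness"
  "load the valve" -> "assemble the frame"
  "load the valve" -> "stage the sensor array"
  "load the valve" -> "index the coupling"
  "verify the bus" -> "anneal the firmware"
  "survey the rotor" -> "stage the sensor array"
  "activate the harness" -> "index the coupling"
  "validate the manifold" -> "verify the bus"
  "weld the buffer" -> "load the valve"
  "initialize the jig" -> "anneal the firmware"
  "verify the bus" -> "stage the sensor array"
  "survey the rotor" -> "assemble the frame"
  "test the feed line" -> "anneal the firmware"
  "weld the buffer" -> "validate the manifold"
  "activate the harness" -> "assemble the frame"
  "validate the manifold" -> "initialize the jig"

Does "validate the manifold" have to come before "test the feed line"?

No

Nothing in the constraints links "validate the manifold" and "test the feed line"; they are unordered relative to each other.
So "validate the manifold" can come before "test the feed line" or after — it is not forced.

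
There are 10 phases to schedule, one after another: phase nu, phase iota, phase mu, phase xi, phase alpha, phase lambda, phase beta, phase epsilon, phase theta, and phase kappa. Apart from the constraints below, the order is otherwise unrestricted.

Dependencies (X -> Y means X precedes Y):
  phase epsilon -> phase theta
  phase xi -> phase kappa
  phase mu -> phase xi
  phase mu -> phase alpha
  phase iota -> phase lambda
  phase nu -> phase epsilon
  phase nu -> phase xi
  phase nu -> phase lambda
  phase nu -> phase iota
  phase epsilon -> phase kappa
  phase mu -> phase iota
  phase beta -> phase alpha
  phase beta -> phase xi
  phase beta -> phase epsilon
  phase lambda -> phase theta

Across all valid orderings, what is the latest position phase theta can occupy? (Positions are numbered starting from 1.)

Nothing depends on phase theta, so it can be the final phase, position 10.

10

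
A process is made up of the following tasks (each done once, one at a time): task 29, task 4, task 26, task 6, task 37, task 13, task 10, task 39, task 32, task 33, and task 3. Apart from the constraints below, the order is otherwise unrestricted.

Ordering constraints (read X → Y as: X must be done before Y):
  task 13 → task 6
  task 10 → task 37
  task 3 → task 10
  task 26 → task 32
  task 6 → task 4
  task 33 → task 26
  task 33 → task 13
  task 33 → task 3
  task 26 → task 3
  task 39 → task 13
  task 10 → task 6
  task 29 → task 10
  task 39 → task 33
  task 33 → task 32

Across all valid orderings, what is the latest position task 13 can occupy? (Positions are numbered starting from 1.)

9

Every task that must follow task 13 has to come after it. Tracing all chains starting from task 13, those tasks are: task 4, task 6 — 2 in total.
With 2 mandatory successors out of 11 tasks total, the latest slot for task 13 is 11−2 = 9, and it's reachable by doing all non-successors before task 13.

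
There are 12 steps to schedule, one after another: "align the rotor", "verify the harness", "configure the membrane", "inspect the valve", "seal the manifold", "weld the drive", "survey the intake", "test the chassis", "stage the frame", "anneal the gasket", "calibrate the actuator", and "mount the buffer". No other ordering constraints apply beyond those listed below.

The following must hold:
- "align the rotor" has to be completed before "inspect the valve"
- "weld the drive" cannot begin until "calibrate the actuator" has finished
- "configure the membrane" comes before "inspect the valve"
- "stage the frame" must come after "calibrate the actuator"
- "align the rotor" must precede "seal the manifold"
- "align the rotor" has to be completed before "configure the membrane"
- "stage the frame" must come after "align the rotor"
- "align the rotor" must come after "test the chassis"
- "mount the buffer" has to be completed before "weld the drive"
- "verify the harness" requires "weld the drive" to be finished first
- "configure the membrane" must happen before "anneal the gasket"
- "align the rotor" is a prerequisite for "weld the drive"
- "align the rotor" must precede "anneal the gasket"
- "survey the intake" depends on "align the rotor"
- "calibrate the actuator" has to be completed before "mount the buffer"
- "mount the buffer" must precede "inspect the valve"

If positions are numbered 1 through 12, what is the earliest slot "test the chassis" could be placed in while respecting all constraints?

No constraint forces any other step before "test the chassis", so it can be placed first.

1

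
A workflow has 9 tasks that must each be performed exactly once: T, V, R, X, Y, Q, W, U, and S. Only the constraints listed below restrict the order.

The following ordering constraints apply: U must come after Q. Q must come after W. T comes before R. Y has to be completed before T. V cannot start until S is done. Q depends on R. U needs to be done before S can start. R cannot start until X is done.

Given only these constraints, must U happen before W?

There is a chain W → Q → U, which puts W before U.
So U never precedes W.

No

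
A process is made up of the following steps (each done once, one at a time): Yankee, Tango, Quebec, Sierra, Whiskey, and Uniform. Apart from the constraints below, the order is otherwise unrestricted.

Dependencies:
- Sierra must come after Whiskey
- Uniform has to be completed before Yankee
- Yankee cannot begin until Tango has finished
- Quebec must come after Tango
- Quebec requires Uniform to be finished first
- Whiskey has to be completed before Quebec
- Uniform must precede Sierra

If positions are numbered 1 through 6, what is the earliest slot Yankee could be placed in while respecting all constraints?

The steps that are forced before Yankee, directly or transitively, are Tango, Uniform. That's 2 steps.
So at minimum 2 steps come before Yankee, putting Yankee no earlier than position 3. That position is achievable by scheduling exactly those predecessors first.

3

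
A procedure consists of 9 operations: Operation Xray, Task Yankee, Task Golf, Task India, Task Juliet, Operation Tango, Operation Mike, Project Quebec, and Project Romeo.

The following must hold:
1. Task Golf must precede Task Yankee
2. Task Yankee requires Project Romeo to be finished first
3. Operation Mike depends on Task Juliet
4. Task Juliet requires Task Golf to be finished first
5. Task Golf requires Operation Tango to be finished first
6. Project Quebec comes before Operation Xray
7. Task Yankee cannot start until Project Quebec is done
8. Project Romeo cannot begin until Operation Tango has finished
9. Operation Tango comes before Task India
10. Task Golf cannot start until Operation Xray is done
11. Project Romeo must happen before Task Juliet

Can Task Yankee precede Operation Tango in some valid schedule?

No

There is a dependency chain Operation Tango → Project Romeo → Task Yankee, so Task Yankee always comes after Operation Tango.
So no valid ordering can have Task Yankee before Operation Tango.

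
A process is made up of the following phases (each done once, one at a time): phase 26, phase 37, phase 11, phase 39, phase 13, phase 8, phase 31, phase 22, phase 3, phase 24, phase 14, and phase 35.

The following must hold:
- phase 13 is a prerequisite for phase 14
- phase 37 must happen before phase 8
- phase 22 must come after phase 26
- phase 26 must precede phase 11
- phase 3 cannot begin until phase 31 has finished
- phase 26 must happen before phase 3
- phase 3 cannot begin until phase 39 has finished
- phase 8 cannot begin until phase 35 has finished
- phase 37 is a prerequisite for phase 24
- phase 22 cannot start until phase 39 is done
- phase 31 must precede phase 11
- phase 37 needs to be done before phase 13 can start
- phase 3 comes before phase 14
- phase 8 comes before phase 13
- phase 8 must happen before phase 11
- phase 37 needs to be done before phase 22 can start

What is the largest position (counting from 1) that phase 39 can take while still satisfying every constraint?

Following every chain forward from phase 39, the phases that must come later are phase 22, phase 3, phase 14 — 3 of them.
So at least 3 phases follow phase 39, putting phase 39 no later than position 9. That position is achievable by scheduling everything else first.

9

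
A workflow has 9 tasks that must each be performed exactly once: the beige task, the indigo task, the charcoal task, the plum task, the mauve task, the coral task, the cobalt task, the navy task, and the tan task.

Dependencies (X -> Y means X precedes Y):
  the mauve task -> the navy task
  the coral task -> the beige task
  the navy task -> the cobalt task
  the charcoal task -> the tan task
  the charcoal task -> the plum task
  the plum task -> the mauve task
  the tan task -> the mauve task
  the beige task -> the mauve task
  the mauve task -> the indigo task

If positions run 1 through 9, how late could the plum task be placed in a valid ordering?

5

Every task that must follow the plum task has to come after it. Tracing all chains starting from the plum task, those tasks are: the indigo task, the mauve task, the cobalt task, the navy task — 4 in total.
So at least 4 tasks follow the plum task, putting the plum task no later than position 5. That position is achievable by scheduling everything else first.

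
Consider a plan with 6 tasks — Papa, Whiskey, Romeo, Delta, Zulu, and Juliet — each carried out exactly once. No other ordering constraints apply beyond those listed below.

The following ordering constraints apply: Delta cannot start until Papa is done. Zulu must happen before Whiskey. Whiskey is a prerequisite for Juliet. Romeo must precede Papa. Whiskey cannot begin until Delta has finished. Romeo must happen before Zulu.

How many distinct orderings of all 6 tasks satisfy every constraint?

Only Romeo has no prerequisites, so it must go first.
Counting all ways to extend the partial order to a total order gives 3.

3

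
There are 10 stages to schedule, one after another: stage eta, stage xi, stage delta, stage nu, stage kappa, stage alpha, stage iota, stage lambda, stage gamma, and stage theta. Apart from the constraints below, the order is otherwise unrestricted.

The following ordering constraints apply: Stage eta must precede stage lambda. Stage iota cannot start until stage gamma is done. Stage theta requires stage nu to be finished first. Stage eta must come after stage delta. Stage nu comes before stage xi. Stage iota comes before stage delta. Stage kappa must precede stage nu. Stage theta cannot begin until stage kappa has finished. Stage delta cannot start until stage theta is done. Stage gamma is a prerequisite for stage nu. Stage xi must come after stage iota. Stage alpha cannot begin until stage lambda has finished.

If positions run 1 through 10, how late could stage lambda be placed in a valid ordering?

9

Following the constraints forward from stage lambda, its only required successor is stage alpha.
So at least 1 stage follows stage lambda, putting stage lambda no later than position 9. That position is achievable by scheduling everything else first.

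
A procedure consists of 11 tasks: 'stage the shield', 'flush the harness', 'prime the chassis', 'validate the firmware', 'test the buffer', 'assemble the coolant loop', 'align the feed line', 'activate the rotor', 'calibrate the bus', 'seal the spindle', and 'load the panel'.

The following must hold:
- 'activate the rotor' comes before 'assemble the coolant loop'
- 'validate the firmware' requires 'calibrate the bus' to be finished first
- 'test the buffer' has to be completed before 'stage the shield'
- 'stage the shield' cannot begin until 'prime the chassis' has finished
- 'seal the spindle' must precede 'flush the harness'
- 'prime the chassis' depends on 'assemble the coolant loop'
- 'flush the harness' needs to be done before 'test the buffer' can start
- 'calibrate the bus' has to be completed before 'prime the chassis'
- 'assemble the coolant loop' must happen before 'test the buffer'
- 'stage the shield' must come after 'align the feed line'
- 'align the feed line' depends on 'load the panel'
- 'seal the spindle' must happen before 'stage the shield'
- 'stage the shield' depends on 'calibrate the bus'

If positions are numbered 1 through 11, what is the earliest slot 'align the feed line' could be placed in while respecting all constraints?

The only task forced before 'align the feed line' (directly or transitively) is 'load the panel'.
With 1 mandatory predecessor, the earliest 'align the feed line' can sit is position 1+1 = 2, and placing just that one first achieves it.

2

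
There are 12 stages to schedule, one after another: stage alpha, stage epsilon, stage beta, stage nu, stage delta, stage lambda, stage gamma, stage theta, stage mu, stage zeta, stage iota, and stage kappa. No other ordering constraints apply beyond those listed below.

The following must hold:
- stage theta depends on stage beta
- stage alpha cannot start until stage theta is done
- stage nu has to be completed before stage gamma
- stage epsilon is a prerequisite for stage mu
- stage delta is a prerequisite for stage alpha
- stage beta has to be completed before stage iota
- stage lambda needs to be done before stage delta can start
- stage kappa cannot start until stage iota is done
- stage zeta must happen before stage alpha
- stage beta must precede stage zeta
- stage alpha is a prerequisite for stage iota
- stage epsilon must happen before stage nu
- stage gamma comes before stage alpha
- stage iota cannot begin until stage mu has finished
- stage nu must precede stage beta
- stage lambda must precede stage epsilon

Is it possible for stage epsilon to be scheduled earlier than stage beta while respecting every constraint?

Yes

Every valid ordering already has stage epsilon before stage beta (the constraints require it), so in particular at least one does.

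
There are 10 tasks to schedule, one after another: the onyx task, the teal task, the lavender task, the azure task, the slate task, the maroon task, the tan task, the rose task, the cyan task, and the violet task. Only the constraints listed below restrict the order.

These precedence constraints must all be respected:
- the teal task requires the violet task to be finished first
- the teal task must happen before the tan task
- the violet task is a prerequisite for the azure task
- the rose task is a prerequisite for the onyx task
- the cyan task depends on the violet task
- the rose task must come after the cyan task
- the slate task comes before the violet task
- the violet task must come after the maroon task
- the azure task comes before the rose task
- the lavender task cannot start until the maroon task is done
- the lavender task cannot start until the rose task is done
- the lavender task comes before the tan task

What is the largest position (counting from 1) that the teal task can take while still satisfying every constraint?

The only task forced after the teal task (directly or by a chain) is the tan task.
With 1 mandatory successor out of 10 tasks total, the latest slot for the teal task is 10−1 = 9, and it's reachable by doing all non-successors before the teal task.

9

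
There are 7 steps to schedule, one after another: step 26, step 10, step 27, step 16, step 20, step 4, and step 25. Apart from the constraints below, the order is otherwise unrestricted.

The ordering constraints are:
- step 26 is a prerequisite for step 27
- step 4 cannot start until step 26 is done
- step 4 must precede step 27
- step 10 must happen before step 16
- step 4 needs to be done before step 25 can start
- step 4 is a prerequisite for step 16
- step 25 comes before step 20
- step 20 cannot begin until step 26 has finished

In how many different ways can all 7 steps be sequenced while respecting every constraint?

54

The steps with no prerequisites are step 26, step 10; any of them can be placed first.
Enumerating by repeatedly choosing an available step (one whose prerequisites are all placed) gives 54 distinct complete orderings.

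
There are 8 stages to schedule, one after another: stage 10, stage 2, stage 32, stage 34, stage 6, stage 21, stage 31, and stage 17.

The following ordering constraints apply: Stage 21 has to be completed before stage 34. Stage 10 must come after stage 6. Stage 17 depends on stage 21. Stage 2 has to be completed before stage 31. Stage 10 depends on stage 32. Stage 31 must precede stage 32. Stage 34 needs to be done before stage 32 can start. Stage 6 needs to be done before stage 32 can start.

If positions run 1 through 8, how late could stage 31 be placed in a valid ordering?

Every stage that must follow stage 31 has to come after it. Tracing all chains starting from stage 31, those stages are: stage 10, stage 32 — 2 in total.
So at least 2 stages follow stage 31, putting stage 31 no later than position 6. That position is achievable by scheduling everything else first.

6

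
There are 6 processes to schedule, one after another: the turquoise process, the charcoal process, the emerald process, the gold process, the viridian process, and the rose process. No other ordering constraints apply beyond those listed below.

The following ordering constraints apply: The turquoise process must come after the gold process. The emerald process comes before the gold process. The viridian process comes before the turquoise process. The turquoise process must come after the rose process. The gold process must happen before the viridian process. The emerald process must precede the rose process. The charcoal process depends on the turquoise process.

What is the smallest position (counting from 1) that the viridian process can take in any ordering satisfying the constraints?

Working backwards through the constraints from the viridian process, its full set of required predecessors is the emerald process, the gold process — 2 of them.
So at minimum 2 processes come before the viridian process, putting the viridian process no earlier than position 3. That position is achievable by scheduling exactly those predecessors first.

3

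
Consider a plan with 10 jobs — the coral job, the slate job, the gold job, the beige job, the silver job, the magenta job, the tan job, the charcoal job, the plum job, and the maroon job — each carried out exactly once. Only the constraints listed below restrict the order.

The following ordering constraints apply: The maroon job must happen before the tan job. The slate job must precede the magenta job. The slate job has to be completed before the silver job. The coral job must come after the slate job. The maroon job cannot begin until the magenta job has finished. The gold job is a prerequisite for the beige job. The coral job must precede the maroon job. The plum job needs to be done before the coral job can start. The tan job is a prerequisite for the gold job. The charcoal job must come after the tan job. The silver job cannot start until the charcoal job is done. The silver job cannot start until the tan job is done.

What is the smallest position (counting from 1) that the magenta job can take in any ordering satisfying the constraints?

2

Working backwards through the constraints from the magenta job, its only required predecessor is the slate job.
So at minimum 1 job comes before the magenta job, putting the magenta job no earlier than position 2. That position is achievable by scheduling exactly that predecessor first.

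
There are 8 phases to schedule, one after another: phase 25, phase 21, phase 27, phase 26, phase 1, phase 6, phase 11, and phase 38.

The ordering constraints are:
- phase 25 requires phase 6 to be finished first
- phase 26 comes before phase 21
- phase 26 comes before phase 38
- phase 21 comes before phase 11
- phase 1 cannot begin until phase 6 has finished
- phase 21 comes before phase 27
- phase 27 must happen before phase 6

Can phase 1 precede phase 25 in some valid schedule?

Yes

Nothing in the constraints forces phase 25 before phase 1 — there is no chain from phase 25 to phase 1.
That means at least one valid schedule has phase 1 before phase 25.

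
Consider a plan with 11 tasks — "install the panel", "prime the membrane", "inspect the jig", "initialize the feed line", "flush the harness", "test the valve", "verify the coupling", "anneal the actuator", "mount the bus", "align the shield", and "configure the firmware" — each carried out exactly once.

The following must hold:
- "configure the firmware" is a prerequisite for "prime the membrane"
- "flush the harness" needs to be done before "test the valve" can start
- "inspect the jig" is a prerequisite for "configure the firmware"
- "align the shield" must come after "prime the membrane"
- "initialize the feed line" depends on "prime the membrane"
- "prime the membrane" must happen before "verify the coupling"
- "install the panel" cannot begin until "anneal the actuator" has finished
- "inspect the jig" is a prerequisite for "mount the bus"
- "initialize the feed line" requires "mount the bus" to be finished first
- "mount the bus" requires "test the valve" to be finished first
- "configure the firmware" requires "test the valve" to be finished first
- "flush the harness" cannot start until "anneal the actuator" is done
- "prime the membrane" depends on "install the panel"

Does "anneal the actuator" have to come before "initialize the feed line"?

Yes

Chaining the stated constraints: "anneal the actuator" → "install the panel" → "prime the membrane" → "initialize the feed line".
That forces "anneal the actuator" before "initialize the feed line" in every valid schedule.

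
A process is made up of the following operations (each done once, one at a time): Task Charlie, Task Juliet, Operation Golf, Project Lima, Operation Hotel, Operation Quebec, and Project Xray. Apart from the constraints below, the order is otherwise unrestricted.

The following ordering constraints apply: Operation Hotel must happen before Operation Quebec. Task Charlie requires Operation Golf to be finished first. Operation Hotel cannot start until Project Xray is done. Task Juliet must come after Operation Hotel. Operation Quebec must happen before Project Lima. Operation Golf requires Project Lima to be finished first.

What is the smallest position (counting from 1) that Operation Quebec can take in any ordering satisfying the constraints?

The operations that are forced before Operation Quebec, directly or transitively, are Operation Hotel, Project Xray. That's 2 operations.
With 2 mandatory predecessors, the earliest Operation Quebec can sit is position 2+1 = 3, and placing just those 2 first achieves it.

3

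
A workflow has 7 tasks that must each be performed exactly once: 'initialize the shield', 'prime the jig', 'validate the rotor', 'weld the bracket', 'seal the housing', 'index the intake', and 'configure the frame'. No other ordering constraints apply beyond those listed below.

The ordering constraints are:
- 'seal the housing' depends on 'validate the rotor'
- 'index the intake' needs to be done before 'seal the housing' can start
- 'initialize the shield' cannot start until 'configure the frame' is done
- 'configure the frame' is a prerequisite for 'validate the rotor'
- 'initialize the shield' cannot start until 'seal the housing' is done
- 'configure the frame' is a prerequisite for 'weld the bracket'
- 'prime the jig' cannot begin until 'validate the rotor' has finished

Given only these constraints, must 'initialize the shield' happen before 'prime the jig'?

'initialize the shield' and 'prime the jig' are not related by any chain of constraints.
A valid ordering placing 'prime the jig' before 'initialize the shield' exists, so the answer is no.

No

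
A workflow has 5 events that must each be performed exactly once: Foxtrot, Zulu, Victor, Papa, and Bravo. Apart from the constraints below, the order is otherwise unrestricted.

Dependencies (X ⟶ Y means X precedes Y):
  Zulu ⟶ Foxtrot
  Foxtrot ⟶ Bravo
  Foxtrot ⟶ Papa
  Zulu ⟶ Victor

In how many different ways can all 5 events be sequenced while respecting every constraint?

8

Zulu is the only event with nothing required before it, so every ordering starts there.
Systematically extending each partial ordering one event at a time and counting, there are 8 complete orderings.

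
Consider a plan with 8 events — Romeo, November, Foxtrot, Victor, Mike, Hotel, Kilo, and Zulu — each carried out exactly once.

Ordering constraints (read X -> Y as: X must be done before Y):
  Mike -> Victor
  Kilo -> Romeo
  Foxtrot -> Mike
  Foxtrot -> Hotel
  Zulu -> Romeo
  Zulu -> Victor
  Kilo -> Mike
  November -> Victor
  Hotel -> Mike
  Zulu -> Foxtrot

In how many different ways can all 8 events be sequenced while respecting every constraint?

3 events have no prerequisites (November, Kilo, Zulu), so any of them could come first.
Counting all ways to extend the partial order to a total order gives 115.

115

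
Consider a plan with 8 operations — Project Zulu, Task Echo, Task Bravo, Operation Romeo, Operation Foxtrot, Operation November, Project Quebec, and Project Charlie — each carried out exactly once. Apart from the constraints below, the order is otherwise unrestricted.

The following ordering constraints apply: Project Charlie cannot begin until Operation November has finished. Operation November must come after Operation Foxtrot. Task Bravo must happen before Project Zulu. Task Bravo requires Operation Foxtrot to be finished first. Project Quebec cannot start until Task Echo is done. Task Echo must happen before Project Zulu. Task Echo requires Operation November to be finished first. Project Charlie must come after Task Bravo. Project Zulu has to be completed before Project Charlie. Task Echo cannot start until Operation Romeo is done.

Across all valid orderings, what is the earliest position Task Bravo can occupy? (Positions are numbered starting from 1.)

Working backwards through the constraints from Task Bravo, its only required predecessor is Operation Foxtrot.
So at minimum 1 operation comes before Task Bravo, putting Task Bravo no earlier than position 2. That position is achievable by scheduling exactly that predecessor first.

2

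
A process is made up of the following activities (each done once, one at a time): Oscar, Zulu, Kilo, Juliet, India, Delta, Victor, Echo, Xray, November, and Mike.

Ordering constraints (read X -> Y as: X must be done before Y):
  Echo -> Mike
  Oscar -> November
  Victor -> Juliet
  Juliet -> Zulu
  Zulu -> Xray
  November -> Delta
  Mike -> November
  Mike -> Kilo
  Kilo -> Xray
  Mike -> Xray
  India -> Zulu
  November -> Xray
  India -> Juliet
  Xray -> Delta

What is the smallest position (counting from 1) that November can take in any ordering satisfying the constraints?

Every activity that must precede November has to come before it. Tracing all chains that end at November, those activities are: Oscar, Echo, Mike — 3 in total.
With 3 mandatory predecessors, the earliest November can sit is position 3+1 = 4, and placing just those 3 first achieves it.

4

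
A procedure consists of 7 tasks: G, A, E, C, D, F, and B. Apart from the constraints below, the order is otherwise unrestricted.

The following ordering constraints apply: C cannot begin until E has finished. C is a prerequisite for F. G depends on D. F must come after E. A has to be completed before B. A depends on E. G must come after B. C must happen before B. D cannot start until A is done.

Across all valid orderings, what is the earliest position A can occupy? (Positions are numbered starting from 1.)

The only task forced before A (directly or transitively) is E.
So at minimum 1 task comes before A, putting A no earlier than position 2. That position is achievable by scheduling exactly that predecessor first.

2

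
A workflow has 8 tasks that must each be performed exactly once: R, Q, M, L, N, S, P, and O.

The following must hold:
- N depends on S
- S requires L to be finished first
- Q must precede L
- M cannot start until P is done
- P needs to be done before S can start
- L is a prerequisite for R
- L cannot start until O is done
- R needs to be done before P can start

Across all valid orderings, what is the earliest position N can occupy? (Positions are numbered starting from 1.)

7

Working backwards through the constraints from N, its full set of required predecessors is R, Q, L, S, P, O — 6 of them.
So at minimum 6 tasks come before N, putting N no earlier than position 7. That position is achievable by scheduling exactly those predecessors first.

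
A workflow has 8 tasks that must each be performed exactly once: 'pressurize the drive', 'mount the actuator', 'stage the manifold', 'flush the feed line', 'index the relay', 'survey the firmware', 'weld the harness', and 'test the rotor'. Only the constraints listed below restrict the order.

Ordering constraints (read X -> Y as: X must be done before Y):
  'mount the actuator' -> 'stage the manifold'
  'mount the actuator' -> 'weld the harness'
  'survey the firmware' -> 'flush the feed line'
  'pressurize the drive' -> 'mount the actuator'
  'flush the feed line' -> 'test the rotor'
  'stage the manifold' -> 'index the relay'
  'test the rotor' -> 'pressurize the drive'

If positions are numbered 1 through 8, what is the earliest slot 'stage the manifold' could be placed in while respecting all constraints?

6

Working backwards through the constraints from 'stage the manifold', its full set of required predecessors is 'pressurize the drive', 'mount the actuator', 'flush the feed line', 'survey the firmware', 'test the rotor' — 5 of them.
With 5 mandatory predecessors, the earliest 'stage the manifold' can sit is position 5+1 = 6, and placing just those 5 first achieves it.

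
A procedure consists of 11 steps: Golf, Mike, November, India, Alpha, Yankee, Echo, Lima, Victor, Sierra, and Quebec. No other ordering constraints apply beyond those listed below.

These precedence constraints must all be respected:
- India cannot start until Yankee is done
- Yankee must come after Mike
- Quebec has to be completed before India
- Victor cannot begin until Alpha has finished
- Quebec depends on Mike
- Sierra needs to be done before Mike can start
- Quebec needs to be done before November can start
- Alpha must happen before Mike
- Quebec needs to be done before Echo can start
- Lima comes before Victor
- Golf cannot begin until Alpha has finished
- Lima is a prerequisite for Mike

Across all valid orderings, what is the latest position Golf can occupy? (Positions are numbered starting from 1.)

Golf has no required successors, so nothing stops it from going last (position 11).

11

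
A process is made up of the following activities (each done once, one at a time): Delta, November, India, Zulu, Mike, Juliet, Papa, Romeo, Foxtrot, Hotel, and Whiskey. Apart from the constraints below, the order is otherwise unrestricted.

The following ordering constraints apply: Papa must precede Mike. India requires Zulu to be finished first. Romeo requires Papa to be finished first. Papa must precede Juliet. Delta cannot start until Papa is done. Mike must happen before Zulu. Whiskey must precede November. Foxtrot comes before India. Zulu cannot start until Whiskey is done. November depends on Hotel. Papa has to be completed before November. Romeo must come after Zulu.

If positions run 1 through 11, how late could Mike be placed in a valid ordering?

Every activity that must follow Mike has to come after it. Tracing all chains starting from Mike, those activities are: India, Zulu, Romeo — 3 in total.
So at least 3 activities follow Mike, putting Mike no later than position 8. That position is achievable by scheduling everything else first.

8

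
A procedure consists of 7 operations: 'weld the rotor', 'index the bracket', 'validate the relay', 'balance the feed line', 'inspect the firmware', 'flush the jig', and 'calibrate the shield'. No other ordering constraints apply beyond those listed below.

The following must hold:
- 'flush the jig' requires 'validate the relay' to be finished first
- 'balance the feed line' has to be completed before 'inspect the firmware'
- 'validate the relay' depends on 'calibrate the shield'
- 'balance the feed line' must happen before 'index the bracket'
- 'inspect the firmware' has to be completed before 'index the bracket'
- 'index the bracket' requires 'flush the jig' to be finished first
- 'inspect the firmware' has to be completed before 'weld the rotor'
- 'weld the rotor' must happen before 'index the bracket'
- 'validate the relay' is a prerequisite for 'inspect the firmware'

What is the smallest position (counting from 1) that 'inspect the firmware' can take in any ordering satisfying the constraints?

Working backwards through the constraints from 'inspect the firmware', its full set of required predecessors is 'validate the relay', 'balance the feed line', 'calibrate the shield' — 3 of them.
So at minimum 3 operations come before 'inspect the firmware', putting 'inspect the firmware' no earlier than position 4. That position is achievable by scheduling exactly those predecessors first.

4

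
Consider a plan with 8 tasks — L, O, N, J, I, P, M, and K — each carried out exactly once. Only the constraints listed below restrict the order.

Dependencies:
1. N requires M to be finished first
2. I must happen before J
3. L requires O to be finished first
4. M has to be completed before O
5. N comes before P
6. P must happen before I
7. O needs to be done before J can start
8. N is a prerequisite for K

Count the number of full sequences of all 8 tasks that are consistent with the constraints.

78

Only M has no prerequisites, so it must go first.
Enumerating by repeatedly choosing an available task (one whose prerequisites are all placed) gives 78 distinct complete orderings.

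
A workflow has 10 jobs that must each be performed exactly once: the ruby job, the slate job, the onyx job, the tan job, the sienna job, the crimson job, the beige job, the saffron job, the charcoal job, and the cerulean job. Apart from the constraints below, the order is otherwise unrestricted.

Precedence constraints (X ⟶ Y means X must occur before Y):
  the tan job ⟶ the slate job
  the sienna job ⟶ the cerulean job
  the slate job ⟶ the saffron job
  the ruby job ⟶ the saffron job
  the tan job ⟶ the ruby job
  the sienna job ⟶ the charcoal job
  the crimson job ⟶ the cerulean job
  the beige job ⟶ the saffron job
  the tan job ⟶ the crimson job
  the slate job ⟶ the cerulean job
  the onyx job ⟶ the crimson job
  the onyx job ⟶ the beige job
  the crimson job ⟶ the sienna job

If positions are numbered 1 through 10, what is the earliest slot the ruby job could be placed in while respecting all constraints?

2

The only job forced before the ruby job (directly or transitively) is the tan job.
So at minimum 1 job comes before the ruby job, putting the ruby job no earlier than position 2. That position is achievable by scheduling exactly that predecessor first.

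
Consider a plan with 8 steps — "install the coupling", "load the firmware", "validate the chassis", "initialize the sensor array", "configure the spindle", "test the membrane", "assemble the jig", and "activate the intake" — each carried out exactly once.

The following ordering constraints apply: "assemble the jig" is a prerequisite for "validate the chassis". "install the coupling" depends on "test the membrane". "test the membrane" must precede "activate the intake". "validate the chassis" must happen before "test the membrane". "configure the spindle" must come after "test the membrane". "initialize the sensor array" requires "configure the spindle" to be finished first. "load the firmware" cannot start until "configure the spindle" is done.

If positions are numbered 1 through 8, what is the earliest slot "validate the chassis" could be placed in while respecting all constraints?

2

The only step forced before "validate the chassis" (directly or transitively) is "assemble the jig".
With 1 mandatory predecessor, the earliest "validate the chassis" can sit is position 1+1 = 2, and placing just that one first achieves it.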